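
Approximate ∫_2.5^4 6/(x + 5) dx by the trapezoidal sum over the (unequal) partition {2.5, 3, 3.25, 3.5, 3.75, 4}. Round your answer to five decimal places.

Subinterval widths: 0.5, 0.25, 0.25, 0.25, 0.25.
f(2.5) = 0.8, f(3) = 0.75, f(3.25) = 8/11, f(3.5) = 12/17, f(3.75) = 24/35, f(4) = 2/3.
On each subinterval the trapezoid contributes (Δx_i/2)·[f(x_{i-1}) + f(x_i)].
Sum ≈ 1.09430.

1.09430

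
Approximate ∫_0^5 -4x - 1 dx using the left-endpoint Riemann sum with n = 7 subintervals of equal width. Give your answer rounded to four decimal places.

Δx = (5 − 0)/7 = 5/7.
Left endpoints: 0, 5/7, 10/7, 15/7, 20/7, 25/7, 30/7.
f(0) = -1, f(5/7) = -27/7, f(10/7) = -47/7, f(15/7) = -67/7, f(20/7) = -87/7, f(25/7) = -107/7, f(30/7) = -127/7.
Sum = Δx · [f(0) + f(5/7) + f(10/7) + ...].
Sum ≈ -47.8571.

-47.8571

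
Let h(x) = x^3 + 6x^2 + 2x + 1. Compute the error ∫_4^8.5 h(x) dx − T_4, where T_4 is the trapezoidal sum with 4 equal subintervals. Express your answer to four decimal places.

-23.4932

Exact integral: ∫_4^8.5 h(x) dx = 2402.015625.
T_4 ≈ 2425.508789.
Error ≈ 2402.015625 − 2425.508789 ≈ -23.4932.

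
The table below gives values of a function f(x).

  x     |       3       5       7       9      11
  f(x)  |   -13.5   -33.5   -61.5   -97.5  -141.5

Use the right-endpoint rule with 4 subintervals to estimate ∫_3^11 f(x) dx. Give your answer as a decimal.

Δx = 2.
Sum = 2·[(-33.5) + (-61.5) + (-97.5) + (-141.5)] = -668.

-668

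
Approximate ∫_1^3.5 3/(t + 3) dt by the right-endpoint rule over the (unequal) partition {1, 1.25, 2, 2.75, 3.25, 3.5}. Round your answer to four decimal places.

Subinterval widths: 0.25, 0.75, 0.75, 0.5, 0.25.
Right endpoints: 1.25, 2, 2.75, 3.25, 3.5.
f(1.25) = 12/17, f(2) = 0.6, f(2.75) = 12/23, f(3.25) = 0.48, f(3.5) = 6/13.
Sum = Σ Δt_i · f(t_i).
Sum ≈ 1.3732.

1.3732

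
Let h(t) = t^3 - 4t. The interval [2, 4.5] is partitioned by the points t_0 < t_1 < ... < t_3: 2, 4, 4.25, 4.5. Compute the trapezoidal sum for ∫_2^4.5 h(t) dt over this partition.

78.08203125

Subinterval widths: 2, 0.25, 0.25.
h(2) = 0, h(4) = 48, h(4.25) = 59.765625, h(4.5) = 73.125.
On each subinterval the trapezoid contributes (Δt_i/2)·[h(t_{i-1}) + h(t_i)].
Sum = 78.08203125.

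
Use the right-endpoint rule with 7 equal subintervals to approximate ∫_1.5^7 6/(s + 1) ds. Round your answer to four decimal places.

6.3748

Δs = (7 − 1.5)/7 = 11/14.
Right endpoints: 16/7, 43/14, 27/7, 65/14, 38/7, 87/14, 7.
f(16/7) = 42/23, f(43/14) = 28/19, f(27/7) = 21/17, f(65/14) = 84/79, f(38/7) = 14/15, f(87/14) = 84/101, f(7) = 0.75.
Sum = Δs · [f(16/7) + f(43/14) + f(27/7) + ...].
Sum ≈ 6.3748.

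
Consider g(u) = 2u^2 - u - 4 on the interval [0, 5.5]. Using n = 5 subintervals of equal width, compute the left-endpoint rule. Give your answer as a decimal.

Δu = (5.5 − 0)/5 = 1.1.
Left endpoints: 0, 1.1, 2.2, 3.3, 4.4.
g(0) = -4, g(1.1) = -2.68, g(2.2) = 3.48, g(3.3) = 14.48, g(4.4) = 30.32.
Sum = Δu · [g(0) + g(1.1) + g(2.2) + g(3.3) + g(4.4)].
Sum = 45.76.

45.76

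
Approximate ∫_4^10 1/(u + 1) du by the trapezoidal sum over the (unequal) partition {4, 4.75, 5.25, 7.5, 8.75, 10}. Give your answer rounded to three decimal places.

Subinterval widths: 0.75, 0.5, 2.25, 1.25, 1.25.
f(4) = 0.2, f(4.75) = 4/23, f(5.25) = 0.16, f(7.5) = 2/17, f(8.75) = 4/39, f(10) = 1/11.
On each subinterval the trapezoid contributes (Δu_i/2)·[f(u_{i-1}) + f(u_i)].
Sum ≈ 0.795.

0.795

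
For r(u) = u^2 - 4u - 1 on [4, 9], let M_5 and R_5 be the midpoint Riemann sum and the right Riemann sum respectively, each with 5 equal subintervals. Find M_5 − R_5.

M_5 = 86.25.
R_5 = 110.
M_5 − R_5 = -23.75.

-23.75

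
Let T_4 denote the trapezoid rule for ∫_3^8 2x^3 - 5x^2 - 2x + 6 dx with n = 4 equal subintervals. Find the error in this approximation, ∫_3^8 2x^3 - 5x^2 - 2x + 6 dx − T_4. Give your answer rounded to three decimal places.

Exact integral: ∫_3^8 f(x) dx ≈ 1174.16667.
T_4 = 1210.625.
Error ≈ 1174.16667 − 1210.625 ≈ -36.458.

-36.458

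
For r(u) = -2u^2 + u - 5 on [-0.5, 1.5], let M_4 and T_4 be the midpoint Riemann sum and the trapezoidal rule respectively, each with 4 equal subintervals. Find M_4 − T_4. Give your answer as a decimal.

M_4 = -11.25.
T_4 = -11.5.
M_4 − T_4 = 0.25.

0.25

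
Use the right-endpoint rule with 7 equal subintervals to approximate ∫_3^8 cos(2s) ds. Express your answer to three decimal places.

-0.688

Δs = (8 − 3)/7 = 5/7.
Right endpoints: 26/7, 31/7, 36/7, 41/7, 46/7, 51/7, 8.
f(26/7) ≈ 0.413, f(31/7) ≈ -0.843, f(36/7) ≈ -0.652, f(41/7) ≈ 0.658, f(46/7) ≈ 0.838, f(51/7) ≈ -0.421, f(8) ≈ -0.958.
Sum = Δs · [f(26/7) + f(31/7) + f(36/7) + ...].
Sum ≈ -0.688.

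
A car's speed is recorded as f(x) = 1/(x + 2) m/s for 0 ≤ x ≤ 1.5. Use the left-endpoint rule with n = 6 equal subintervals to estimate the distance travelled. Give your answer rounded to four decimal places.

0.5873

Δx = (1.5 − 0)/6 = 0.25.
Left endpoints: 0, 0.25, 0.5, 0.75, 1, 1.25.
f(0) = 0.5, f(0.25) = 4/9, f(0.5) = 0.4, f(0.75) = 4/11, f(1) = 1/3, f(1.25) = 4/13.
Sum = Δx · [f(0) + f(0.25) + f(0.5) + ...].
Sum ≈ 0.5873.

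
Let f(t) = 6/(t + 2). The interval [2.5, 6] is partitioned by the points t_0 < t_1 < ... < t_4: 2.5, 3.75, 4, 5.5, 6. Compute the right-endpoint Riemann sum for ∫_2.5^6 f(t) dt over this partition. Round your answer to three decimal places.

3.129

Subinterval widths: 1.25, 0.25, 1.5, 0.5.
Right endpoints: 3.75, 4, 5.5, 6.
f(3.75) = 24/23, f(4) = 1, f(5.5) = 0.8, f(6) = 0.75.
Sum = Σ Δt_i · f(t_i).
Sum ≈ 3.129.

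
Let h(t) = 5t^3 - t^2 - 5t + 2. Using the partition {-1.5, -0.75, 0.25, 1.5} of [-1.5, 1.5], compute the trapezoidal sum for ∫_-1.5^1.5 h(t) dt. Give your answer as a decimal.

5.6484375

Subinterval widths: 0.75, 1, 1.25.
h(-1.5) = -9.625, h(-0.75) = 3.078125, h(0.25) = 0.765625, h(1.5) = 9.125.
On each subinterval the trapezoid contributes (Δt_i/2)·[h(t_{i-1}) + h(t_i)].
Sum = 5.6484375.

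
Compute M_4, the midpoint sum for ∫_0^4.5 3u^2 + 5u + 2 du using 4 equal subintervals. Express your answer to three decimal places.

149.326

Δu = (4.5 − 0)/4 = 1.125.
Midpoints: 0.5625, 1.6875, 2.8125, 3.9375.
f(0.5625) = 5.76171875, f(1.6875) = 18.98046875, f(2.8125) = 39.79296875, f(3.9375) = 68.19921875.
Sum = Δu · [f(0.5625) + f(1.6875) + f(2.8125) + f(3.9375)].
Sum ≈ 149.326.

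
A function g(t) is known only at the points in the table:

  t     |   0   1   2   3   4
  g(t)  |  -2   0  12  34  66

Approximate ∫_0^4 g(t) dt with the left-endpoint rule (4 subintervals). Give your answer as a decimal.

44

Δt = 1.
Sum = 1·[(-2) + 0 + 12 + 34] = 44.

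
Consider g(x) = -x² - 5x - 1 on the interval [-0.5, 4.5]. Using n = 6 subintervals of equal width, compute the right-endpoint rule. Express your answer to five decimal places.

-104.74537

Δx = (4.5 − (-0.5))/6 = 5/6.
Right endpoints: 1/3, 7/6, 2, 17/6, 11/3, 4.5.
g(1/3) = -25/9, g(7/6) = -295/36, g(2) = -15, g(17/6) = -835/36, g(11/3) = -295/9, g(4.5) = -43.75.
Sum = Δx · [g(1/3) + g(7/6) + g(2) + ...].
Sum ≈ -104.74537.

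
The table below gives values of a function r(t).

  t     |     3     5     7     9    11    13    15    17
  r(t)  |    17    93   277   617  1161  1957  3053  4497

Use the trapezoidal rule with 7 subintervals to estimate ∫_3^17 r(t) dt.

18830

Δt = 2.
T_7 = (2/2)·[17 + 2·93 + 2·277 + 2·617 + 2·1161 + 2·1957 + 2·3053 + 4497] = 18830.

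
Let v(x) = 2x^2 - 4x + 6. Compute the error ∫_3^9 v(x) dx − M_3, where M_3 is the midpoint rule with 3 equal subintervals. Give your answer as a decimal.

4

Exact integral: ∫_3^9 v(x) dx = 360.
M_3 = 356.
Error = 360 − 356 = 4.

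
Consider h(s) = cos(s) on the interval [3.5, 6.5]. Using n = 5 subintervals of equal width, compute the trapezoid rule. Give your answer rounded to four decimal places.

0.5488

Δs = (6.5 − 3.5)/5 = 0.6.
h(3.5) ≈ -0.9365, h(4.1) ≈ -0.5748, h(4.7) ≈ -0.0124, h(5.3) ≈ 0.5544, h(5.9) ≈ 0.9275, h(6.5) ≈ 0.9766.
T_5 = (Δs/2)·[h(s_0) + 2h(s_1) + ... + 2h(s_{4}) + h(s_5)].
Sum ≈ 0.5488.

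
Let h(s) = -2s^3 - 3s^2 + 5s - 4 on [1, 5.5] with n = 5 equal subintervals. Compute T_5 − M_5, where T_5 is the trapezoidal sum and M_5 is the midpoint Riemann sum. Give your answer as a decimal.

T_5 = -580.95.
M_5 = -560.446875.
T_5 − M_5 = -20.503125.

-20.503125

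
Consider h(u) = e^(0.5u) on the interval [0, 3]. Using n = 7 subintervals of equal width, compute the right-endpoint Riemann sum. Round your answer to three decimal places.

Δu = (3 − 0)/7 = 3/7.
Right endpoints: 3/7, 6/7, 9/7, 12/7, 15/7, 18/7, 3.
h(3/7) ≈ 1.239, h(6/7) ≈ 1.535, h(9/7) ≈ 1.902, h(12/7) ≈ 2.356, h(15/7) ≈ 2.920, h(18/7) ≈ 3.617, h(3) ≈ 4.482.
Sum = Δu · [h(3/7) + h(6/7) + h(9/7) + ...].
Sum ≈ 7.736.

7.736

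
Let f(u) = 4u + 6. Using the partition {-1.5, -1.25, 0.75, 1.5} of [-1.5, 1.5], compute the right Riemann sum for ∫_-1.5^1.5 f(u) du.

Subinterval widths: 0.25, 2, 0.75.
Right endpoints: -1.25, 0.75, 1.5.
f(-1.25) = 1, f(0.75) = 9, f(1.5) = 12.
Sum = Σ Δu_i · f(u_i).
Sum = 27.25.

27.25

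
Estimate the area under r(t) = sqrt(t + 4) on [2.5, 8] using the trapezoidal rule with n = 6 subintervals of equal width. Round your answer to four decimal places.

16.6613

Δt = (8 − 2.5)/6 = 11/12.
r(2.5) ≈ 2.5495, r(41/12) ≈ 2.7234, r(13/3) ≈ 2.8868, r(5.25) ≈ 3.0414, r(37/6) ≈ 3.1885, r(85/12) ≈ 3.3292, r(8) ≈ 3.4641.
T_6 = (Δt/2)·[r(t_0) + 2r(t_1) + ... + 2r(t_{5}) + r(t_6)].
Sum ≈ 16.6613.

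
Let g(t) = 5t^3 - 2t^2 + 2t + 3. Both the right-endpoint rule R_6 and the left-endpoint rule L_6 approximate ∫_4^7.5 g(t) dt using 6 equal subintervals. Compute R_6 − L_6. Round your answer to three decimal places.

1000.927

R_6 ≈ 3964.43157.
L_6 ≈ 2963.50448.
R_6 − L_6 ≈ 1000.927.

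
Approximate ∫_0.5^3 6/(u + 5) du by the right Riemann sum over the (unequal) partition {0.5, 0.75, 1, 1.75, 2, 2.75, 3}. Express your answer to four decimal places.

Subinterval widths: 0.25, 0.25, 0.75, 0.25, 0.75, 0.25.
Right endpoints: 0.75, 1, 1.75, 2, 2.75, 3.
f(0.75) = 24/23, f(1) = 1, f(1.75) = 8/9, f(2) = 6/7, f(2.75) = 24/31, f(3) = 0.75.
Sum = Σ Δu_i · f(u_i).
Sum ≈ 2.1600.

2.1600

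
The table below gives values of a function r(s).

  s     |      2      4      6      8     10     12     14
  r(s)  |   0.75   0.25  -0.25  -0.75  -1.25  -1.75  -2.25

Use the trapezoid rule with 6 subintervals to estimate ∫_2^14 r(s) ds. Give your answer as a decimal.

Δs = 2.
T_6 = (2/2)·[0.75 + 2·0.25 + 2·(-0.25) + 2·(-0.75) + 2·(-1.25) + 2·(-1.75) + (-2.25)] = -9.

-9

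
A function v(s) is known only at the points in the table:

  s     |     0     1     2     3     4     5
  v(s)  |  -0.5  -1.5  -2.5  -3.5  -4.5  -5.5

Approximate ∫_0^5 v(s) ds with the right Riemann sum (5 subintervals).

Δs = 1.
Sum = 1·[(-1.5) + (-2.5) + (-3.5) + (-4.5) + (-5.5)] = -17.5.

-17.5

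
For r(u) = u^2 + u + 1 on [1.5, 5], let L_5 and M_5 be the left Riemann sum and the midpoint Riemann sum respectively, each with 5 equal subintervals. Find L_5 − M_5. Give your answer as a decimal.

-8.75875

L_5 = 46.515.
M_5 = 55.27375.
L_5 − M_5 = -8.75875.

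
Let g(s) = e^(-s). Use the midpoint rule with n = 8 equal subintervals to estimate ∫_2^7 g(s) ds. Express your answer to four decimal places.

Δs = (7 − 2)/8 = 0.625.
Midpoints: 2.3125, 2.9375, 3.5625, 4.1875, 4.8125, 5.4375, 6.0625, 6.6875.
g(2.3125) ≈ 0.0990, g(2.9375) ≈ 0.0530, g(3.5625) ≈ 0.0284, g(4.1875) ≈ 0.0152, g(4.8125) ≈ 0.0081, g(5.4375) ≈ 0.0044, g(6.0625) ≈ 0.0023, g(6.6875) ≈ 0.0012.
Sum = Δs · [g(2.3125) + g(2.9375) + g(3.5625) + ...].
Sum ≈ 0.1323.

0.1323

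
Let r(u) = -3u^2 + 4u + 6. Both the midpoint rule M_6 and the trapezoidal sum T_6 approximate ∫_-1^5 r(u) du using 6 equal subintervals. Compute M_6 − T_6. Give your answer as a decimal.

M_6 = -40.5.
T_6 = -45.
M_6 − T_6 = 4.5.

4.5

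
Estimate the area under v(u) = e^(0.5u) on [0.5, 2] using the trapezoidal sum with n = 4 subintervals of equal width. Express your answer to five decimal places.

2.87691

Δu = (2 − 0.5)/4 = 0.375.
v(0.5) ≈ 1.28403, v(0.875) ≈ 1.54883, v(1.25) ≈ 1.86825, v(1.625) ≈ 2.25353, v(2) ≈ 2.71828.
T_4 = (Δu/2)·[v(u_0) + 2v(u_1) + 2v(u_2) + 2v(u_3) + v(u_4)].
Sum ≈ 2.87691.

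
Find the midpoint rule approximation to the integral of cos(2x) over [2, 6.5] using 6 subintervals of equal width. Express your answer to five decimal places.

Δx = (6.5 − 2)/6 = 0.75.
Midpoints: 2.375, 3.125, 3.875, 4.625, 5.375, 6.125.
f(2.375) ≈ 0.03760, f(3.125) ≈ 0.99945, f(3.875) ≈ 0.10379, f(4.625) ≈ -0.98477, f(5.375) ≈ -0.24311, f(6.125) ≈ 0.95037.
Sum = Δx · [f(2.375) + f(3.125) + f(3.875) + ...].
Sum ≈ 0.64750.

0.64750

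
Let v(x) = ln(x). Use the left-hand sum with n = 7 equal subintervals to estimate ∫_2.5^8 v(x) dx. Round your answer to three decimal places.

8.374

Δx = (8 − 2.5)/7 = 11/14.
Left endpoints: 2.5, 23/7, 57/14, 34/7, 79/14, 45/7, 101/14.
v(2.5) ≈ 0.916, v(23/7) ≈ 1.190, v(57/14) ≈ 1.404, v(34/7) ≈ 1.580, v(79/14) ≈ 1.730, v(45/7) ≈ 1.861, v(101/14) ≈ 1.976.
Sum = Δx · [v(2.5) + v(23/7) + v(57/14) + ...].
Sum ≈ 8.374.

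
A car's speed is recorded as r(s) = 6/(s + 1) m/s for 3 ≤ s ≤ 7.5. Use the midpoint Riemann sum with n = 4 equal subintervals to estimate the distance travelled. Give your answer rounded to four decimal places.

4.5075

Δs = (7.5 − 3)/4 = 1.125.
Midpoints: 3.5625, 4.6875, 5.8125, 6.9375.
r(3.5625) = 96/73, r(4.6875) = 96/91, r(5.8125) = 96/109, r(6.9375) = 96/127.
Sum = Δs · [r(3.5625) + r(4.6875) + r(5.8125) + r(6.9375)].
Sum ≈ 4.5075.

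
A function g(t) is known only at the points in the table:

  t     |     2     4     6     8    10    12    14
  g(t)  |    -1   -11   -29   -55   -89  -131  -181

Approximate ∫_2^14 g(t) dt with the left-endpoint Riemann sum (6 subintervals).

Δt = 2.
Sum = 2·[(-1) + (-11) + (-29) + (-55) + (-89) + (-131)] = -632.

-632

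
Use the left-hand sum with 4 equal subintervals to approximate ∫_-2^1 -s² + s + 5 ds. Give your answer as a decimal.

Δs = (1 − (-2))/4 = 0.75.
Left endpoints: -2, -1.25, -0.5, 0.25.
f(-2) = -1, f(-1.25) = 2.1875, f(-0.5) = 4.25, f(0.25) = 5.1875.
Sum = Δs · [f(-2) + f(-1.25) + f(-0.5) + f(0.25)].
Sum = 7.96875.

7.96875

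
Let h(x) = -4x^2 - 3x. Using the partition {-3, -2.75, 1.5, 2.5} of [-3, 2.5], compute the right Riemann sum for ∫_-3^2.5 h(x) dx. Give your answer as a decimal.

-95.375

Subinterval widths: 0.25, 4.25, 1.
Right endpoints: -2.75, 1.5, 2.5.
h(-2.75) = -22, h(1.5) = -13.5, h(2.5) = -32.5.
Sum = Σ Δx_i · h(x_i).
Sum = -95.375.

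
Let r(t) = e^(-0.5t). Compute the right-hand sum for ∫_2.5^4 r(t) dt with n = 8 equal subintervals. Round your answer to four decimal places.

0.2884

Δt = (4 − 2.5)/8 = 0.1875.
Right endpoints: 2.6875, 2.875, 3.0625, 3.25, 3.4375, 3.625, 3.8125, 4.
r(2.6875) ≈ 0.2609, r(2.875) ≈ 0.2375, r(3.0625) ≈ 0.2163, r(3.25) ≈ 0.1969, r(3.4375) ≈ 0.1793, r(3.625) ≈ 0.1632, r(3.8125) ≈ 0.1486, r(4) ≈ 0.1353.
Sum = Δt · [r(2.6875) + r(2.875) + r(3.0625) + ...].
Sum ≈ 0.2884.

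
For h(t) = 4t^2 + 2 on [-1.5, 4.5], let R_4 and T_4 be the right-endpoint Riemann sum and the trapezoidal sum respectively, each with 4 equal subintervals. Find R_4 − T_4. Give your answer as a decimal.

R_4 = 201.
T_4 = 147.
R_4 − T_4 = 54.

54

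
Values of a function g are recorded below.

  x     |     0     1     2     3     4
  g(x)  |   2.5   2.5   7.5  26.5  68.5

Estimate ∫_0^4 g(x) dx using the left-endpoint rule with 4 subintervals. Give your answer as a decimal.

Δx = 1.
Sum = 1·[2.5 + 2.5 + 7.5 + 26.5] = 39.

39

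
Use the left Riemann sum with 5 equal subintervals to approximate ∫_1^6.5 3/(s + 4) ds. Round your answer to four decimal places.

Δs = (6.5 − 1)/5 = 1.1.
Left endpoints: 1, 2.1, 3.2, 4.3, 5.4.
f(1) = 0.6, f(2.1) = 30/61, f(3.2) = 5/12, f(4.3) = 30/83, f(5.4) = 15/47.
Sum = Δs · [f(1) + f(2.1) + f(3.2) + f(4.3) + f(5.4)].
Sum ≈ 2.4080.

2.4080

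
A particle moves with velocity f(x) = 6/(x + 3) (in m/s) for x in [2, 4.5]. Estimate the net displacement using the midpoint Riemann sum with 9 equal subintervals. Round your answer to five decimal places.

2.43236

Δx = (4.5 − 2)/9 = 5/18.
Midpoints: 77/36, 29/12, 97/36, 107/36, 3.25, 127/36, 137/36, 49/12, 157/36.
f(77/36) = 216/185, f(29/12) = 72/65, f(97/36) = 216/205, f(107/36) = 216/215, f(3.25) = 0.96, f(127/36) = 216/235, f(137/36) = 216/245, f(49/12) = 72/85, f(157/36) = 216/265.
Sum = Δx · [f(77/36) + f(29/12) + f(97/36) + ...].
Sum ≈ 2.43236.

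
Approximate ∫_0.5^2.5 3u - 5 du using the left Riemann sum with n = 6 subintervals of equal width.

Δu = (2.5 − 0.5)/6 = 1/3.
Left endpoints: 0.5, 5/6, 7/6, 1.5, 11/6, 13/6.
f(0.5) = -3.5, f(5/6) = -2.5, f(7/6) = -1.5, f(1.5) = -0.5, f(11/6) = 0.5, f(13/6) = 1.5.
Sum = Δu · [f(0.5) + f(5/6) + f(7/6) + ...].
Sum = -2.

-2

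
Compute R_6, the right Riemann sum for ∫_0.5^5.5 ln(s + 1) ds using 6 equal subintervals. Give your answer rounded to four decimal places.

7.1402

Δs = (5.5 − 0.5)/6 = 5/6.
Right endpoints: 4/3, 13/6, 3, 23/6, 14/3, 5.5.
f(4/3) ≈ 0.8473, f(13/6) ≈ 1.1527, f(3) ≈ 1.3863, f(23/6) ≈ 1.5755, f(14/3) ≈ 1.7346, f(5.5) ≈ 1.8718.
Sum = Δs · [f(4/3) + f(13/6) + f(3) + ...].
Sum ≈ 7.1402.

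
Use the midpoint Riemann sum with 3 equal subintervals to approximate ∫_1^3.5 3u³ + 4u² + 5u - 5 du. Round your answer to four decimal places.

Δu = (3.5 − 1)/3 = 5/6.
Midpoints: 17/12, 2.25, 37/12.
f(17/12) = 18.640625, f(2.25) = 60.671875, f(37/12) = 78557/576.
Sum = Δu · [f(17/12) + f(2.25) + f(37/12)].
Sum ≈ 179.7468.

179.7468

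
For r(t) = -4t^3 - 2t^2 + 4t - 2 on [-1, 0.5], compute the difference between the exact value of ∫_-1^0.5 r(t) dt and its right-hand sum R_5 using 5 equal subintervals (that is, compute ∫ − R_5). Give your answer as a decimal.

Exact integral: ∫_-1^0.5 r(t) dt = -4.3125.
R_5 = -3.84.
Error = -4.3125 − (-3.84) = -0.4725.

-0.4725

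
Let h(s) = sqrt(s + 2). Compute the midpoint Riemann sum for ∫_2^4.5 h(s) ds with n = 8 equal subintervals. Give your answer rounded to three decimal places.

Δs = (4.5 − 2)/8 = 0.3125.
Midpoints: 2.15625, 2.46875, 2.78125, 3.09375, 3.40625, 3.71875, 4.03125, 4.34375.
h(2.15625) ≈ 2.039, h(2.46875) ≈ 2.114, h(2.78125) ≈ 2.187, h(3.09375) ≈ 2.257, h(3.40625) ≈ 2.325, h(3.71875) ≈ 2.391, h(4.03125) ≈ 2.456, h(4.34375) ≈ 2.519.
Sum = Δs · [h(2.15625) + h(2.46875) + h(2.78125) + ...].
Sum ≈ 5.715.

5.715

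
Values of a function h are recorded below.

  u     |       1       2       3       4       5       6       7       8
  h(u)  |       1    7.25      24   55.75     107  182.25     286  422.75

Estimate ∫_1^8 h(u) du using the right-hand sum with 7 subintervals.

Δu = 1.
Sum = 1·[7.25 + 24 + 55.75 + 107 + 182.25 + 286 + 422.75] = 1085.

1085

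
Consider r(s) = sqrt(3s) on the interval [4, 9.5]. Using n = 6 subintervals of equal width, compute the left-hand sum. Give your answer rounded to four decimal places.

23.7034

Δs = (9.5 − 4)/6 = 11/12.
Left endpoints: 4, 59/12, 35/6, 6.75, 23/3, 103/12.
r(4) ≈ 3.4641, r(59/12) ≈ 3.8406, r(35/6) ≈ 4.1833, r(6.75) ≈ 4.5000, r(23/3) ≈ 4.7958, r(103/12) ≈ 5.0744.
Sum = Δs · [r(4) + r(59/12) + r(35/6) + ...].
Sum ≈ 23.7034.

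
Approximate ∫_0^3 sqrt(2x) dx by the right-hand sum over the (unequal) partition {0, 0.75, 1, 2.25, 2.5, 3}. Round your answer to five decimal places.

5.70752

Subinterval widths: 0.75, 0.25, 1.25, 0.25, 0.5.
Right endpoints: 0.75, 1, 2.25, 2.5, 3.
f(0.75) ≈ 1.22474, f(1) ≈ 1.41421, f(2.25) ≈ 2.12132, f(2.5) ≈ 2.23607, f(3) ≈ 2.44949.
Sum = Σ Δx_i · f(x_i).
Sum ≈ 5.70752.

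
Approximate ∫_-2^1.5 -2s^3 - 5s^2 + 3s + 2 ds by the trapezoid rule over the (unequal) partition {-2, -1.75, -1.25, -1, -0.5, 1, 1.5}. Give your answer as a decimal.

-12.9375

Subinterval widths: 0.25, 0.5, 0.25, 0.5, 1.5, 0.5.
f(-2) = -8, f(-1.75) = -7.84375, f(-1.25) = -5.65625, f(-1) = -4, f(-0.5) = -0.5, f(1) = -2, f(1.5) = -11.5.
On each subinterval the trapezoid contributes (Δs_i/2)·[f(s_{i-1}) + f(s_i)].
Sum = -12.9375.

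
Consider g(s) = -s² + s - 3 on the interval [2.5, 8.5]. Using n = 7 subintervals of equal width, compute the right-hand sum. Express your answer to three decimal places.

-210.949

Δs = (8.5 − 2.5)/7 = 6/7.
Right endpoints: 47/14, 59/14, 71/14, 83/14, 95/14, 107/14, 8.5.
g(47/14) = -2139/196, g(59/14) = -3243/196, g(71/14) = -4635/196, g(83/14) = -6315/196, g(95/14) = -8283/196, g(107/14) = -10539/196, g(8.5) = -66.75.
Sum = Δs · [g(47/14) + g(59/14) + g(71/14) + ...].
Sum ≈ -210.949.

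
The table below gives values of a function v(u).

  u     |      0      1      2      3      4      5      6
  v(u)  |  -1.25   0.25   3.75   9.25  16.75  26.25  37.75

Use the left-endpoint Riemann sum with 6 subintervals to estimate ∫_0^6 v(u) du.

Δu = 1.
Sum = 1·[(-1.25) + 0.25 + 3.75 + 9.25 + 16.75 + 26.25] = 55.

55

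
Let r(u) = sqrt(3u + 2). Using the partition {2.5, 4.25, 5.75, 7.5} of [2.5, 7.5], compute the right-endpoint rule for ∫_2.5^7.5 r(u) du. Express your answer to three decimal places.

21.964

Subinterval widths: 1.75, 1.5, 1.75.
Right endpoints: 4.25, 5.75, 7.5.
r(4.25) ≈ 3.841, r(5.75) ≈ 4.387, r(7.5) ≈ 4.950.
Sum = Σ Δu_i · r(u_i).
Sum ≈ 21.964.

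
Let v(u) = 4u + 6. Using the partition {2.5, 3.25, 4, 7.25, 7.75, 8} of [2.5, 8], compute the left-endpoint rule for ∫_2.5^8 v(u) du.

124.5

Subinterval widths: 0.75, 0.75, 3.25, 0.5, 0.25.
Left endpoints: 2.5, 3.25, 4, 7.25, 7.75.
v(2.5) = 16, v(3.25) = 19, v(4) = 22, v(7.25) = 35, v(7.75) = 37.
Sum = Σ Δu_i · v(u_i).
Sum = 124.5.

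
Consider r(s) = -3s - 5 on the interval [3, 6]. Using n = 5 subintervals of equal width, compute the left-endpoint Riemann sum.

Δs = (6 − 3)/5 = 0.6.
Left endpoints: 3, 3.6, 4.2, 4.8, 5.4.
r(3) = -14, r(3.6) = -15.8, r(4.2) = -17.6, r(4.8) = -19.4, r(5.4) = -21.2.
Sum = Δs · [r(3) + r(3.6) + r(4.2) + r(4.8) + r(5.4)].
Sum = -52.8.

-52.8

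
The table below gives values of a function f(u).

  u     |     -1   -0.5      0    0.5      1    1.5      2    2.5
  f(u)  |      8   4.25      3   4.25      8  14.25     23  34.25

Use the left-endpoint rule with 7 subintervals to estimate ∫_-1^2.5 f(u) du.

32.375

Δu = 0.5.
Sum = 0.5·[8 + 4.25 + 3 + 4.25 + 8 + 14.25 + 23] = 32.375.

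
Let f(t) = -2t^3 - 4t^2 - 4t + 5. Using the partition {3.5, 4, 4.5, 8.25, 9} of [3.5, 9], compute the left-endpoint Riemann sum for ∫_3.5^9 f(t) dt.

-2276.7734375

Subinterval widths: 0.5, 0.5, 3.75, 0.75.
Left endpoints: 3.5, 4, 4.5, 8.25.
f(3.5) = -143.75, f(4) = -203, f(4.5) = -276.25, f(8.25) = -1423.28125.
Sum = Σ Δt_i · f(t_i).
Sum = -2276.7734375.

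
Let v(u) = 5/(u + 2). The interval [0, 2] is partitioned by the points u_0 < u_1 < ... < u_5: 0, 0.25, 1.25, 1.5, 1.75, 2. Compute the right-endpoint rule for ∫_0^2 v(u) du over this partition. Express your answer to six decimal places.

3.096993

Subinterval widths: 0.25, 1, 0.25, 0.25, 0.25.
Right endpoints: 0.25, 1.25, 1.5, 1.75, 2.
v(0.25) = 20/9, v(1.25) = 20/13, v(1.5) = 10/7, v(1.75) = 4/3, v(2) = 1.25.
Sum = Σ Δu_i · v(u_i).
Sum ≈ 3.096993.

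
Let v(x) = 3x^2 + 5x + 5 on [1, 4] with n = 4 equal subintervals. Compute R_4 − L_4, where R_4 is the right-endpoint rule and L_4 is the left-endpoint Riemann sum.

R_4 = 138.84375.
L_4 = 93.84375.
R_4 − L_4 = 45.

45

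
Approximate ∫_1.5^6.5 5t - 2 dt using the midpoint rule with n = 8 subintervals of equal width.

Δt = (6.5 − 1.5)/8 = 0.625.
Midpoints: 1.8125, 2.4375, 3.0625, 3.6875, 4.3125, 4.9375, 5.5625, 6.1875.
f(1.8125) = 7.0625, f(2.4375) = 10.1875, f(3.0625) = 13.3125, f(3.6875) = 16.4375, f(4.3125) = 19.5625, f(4.9375) = 22.6875, f(5.5625) = 25.8125, f(6.1875) = 28.9375.
Sum = Δt · [f(1.8125) + f(2.4375) + f(3.0625) + ...].
Sum = 90.

90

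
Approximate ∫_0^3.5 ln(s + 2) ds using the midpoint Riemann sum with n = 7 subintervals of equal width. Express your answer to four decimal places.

4.4931

Δs = (3.5 − 0)/7 = 0.5.
Midpoints: 0.25, 0.75, 1.25, 1.75, 2.25, 2.75, 3.25.
f(0.25) ≈ 0.8109, f(0.75) ≈ 1.0116, f(1.25) ≈ 1.1787, f(1.75) ≈ 1.3218, f(2.25) ≈ 1.4469, f(2.75) ≈ 1.5581, f(3.25) ≈ 1.6582.
Sum = Δs · [f(0.25) + f(0.75) + f(1.25) + ...].
Sum ≈ 4.4931.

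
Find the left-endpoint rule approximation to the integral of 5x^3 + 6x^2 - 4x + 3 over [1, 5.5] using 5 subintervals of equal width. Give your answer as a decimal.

Δx = (5.5 − 1)/5 = 0.9.
Left endpoints: 1, 1.9, 2.8, 3.7, 4.6.
f(1) = 10, f(1.9) = 51.355, f(2.8) = 148.6, f(3.7) = 323.605, f(4.6) = 598.24.
Sum = Δx · [f(1) + f(1.9) + f(2.8) + f(3.7) + f(4.6)].
Sum = 1018.62.

1018.62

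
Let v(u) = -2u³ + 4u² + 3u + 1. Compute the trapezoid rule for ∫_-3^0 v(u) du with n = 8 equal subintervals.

Δu = (0 − (-3))/8 = 0.375.
v(-3) = 82, v(-2.625) = 56.86328125, v(-2.25) = 37.28125, v(-1.875) = 22.62109375, v(-1.5) = 12.25, v(-1.125) = 5.53515625, v(-0.75) = 1.84375, v(-0.375) = 0.54296875, v(0) = 1.
T_8 = (Δu/2)·[v(u_0) + 2v(u_1) + ... + 2v(u_{7}) + v(u_8)].
Sum = 66.9140625.

66.9140625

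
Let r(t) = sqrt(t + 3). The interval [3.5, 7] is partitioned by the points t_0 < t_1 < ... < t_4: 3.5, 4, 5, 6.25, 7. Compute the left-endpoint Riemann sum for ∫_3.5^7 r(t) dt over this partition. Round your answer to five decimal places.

Subinterval widths: 0.5, 1, 1.25, 0.75.
Left endpoints: 3.5, 4, 5, 6.25.
r(3.5) ≈ 2.54951, r(4) ≈ 2.64575, r(5) ≈ 2.82843, r(6.25) ≈ 3.04138.
Sum = Σ Δt_i · r(t_i).
Sum ≈ 9.73708.

9.73708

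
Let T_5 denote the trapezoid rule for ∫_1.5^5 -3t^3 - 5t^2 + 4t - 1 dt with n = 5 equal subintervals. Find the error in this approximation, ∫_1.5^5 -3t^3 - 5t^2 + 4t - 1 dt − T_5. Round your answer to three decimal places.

Exact integral: ∫_1.5^5 f(t) dt ≈ -625.66146.
T_5 = -635.45125.
Error ≈ -625.66146 − (-635.45125) ≈ 9.790.

9.790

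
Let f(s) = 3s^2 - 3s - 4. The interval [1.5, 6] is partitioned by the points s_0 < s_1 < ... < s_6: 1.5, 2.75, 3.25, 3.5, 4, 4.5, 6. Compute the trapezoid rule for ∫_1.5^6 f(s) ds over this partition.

Subinterval widths: 1.25, 0.5, 0.25, 0.5, 0.5, 1.5.
f(1.5) = -1.75, f(2.75) = 10.4375, f(3.25) = 17.9375, f(3.5) = 22.25, f(4) = 32, f(4.5) = 43.25, f(6) = 86.
On each subinterval the trapezoid contributes (Δs_i/2)·[f(s_{i-1}) + f(s_i)].
Sum = 146.859375.

146.859375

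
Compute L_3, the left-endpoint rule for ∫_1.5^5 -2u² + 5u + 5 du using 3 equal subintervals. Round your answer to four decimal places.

Δu = (5 − 1.5)/3 = 7/6.
Left endpoints: 1.5, 8/3, 23/6.
f(1.5) = 8, f(8/3) = 37/9, f(23/6) = -47/9.
Sum = Δu · [f(1.5) + f(8/3) + f(23/6)].
Sum ≈ 8.0370.

8.0370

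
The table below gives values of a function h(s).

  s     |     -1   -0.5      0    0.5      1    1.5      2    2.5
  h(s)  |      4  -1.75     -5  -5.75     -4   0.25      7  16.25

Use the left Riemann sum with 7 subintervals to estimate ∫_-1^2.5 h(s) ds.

-2.625

Δs = 0.5.
Sum = 0.5·[4 + (-1.75) + (-5) + (-5.75) + (-4) + 0.25 + 7] = -2.625.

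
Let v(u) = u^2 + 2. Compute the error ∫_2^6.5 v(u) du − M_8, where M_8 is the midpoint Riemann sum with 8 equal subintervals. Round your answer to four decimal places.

Exact integral: ∫_2^6.5 v(u) du = 97.875.
M_8 ≈ 97.756348.
Error ≈ 97.875 − 97.756348 ≈ 0.1187.

0.1187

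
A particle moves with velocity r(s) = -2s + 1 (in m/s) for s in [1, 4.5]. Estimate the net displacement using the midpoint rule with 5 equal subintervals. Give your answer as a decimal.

Δs = (4.5 − 1)/5 = 0.7.
Midpoints: 1.35, 2.05, 2.75, 3.45, 4.15.
r(1.35) = -1.7, r(2.05) = -3.1, r(2.75) = -4.5, r(3.45) = -5.9, r(4.15) = -7.3.
Sum = Δs · [r(1.35) + r(2.05) + r(2.75) + r(3.45) + r(4.15)].
Sum = -15.75.

-15.75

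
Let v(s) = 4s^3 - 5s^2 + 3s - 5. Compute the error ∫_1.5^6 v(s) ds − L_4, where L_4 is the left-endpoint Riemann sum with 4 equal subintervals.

Exact integral: ∫_1.5^6 v(s) ds = 964.6875.
L_4 = 611.578125.
Error = 964.6875 − 611.578125 = 353.109375.

353.109375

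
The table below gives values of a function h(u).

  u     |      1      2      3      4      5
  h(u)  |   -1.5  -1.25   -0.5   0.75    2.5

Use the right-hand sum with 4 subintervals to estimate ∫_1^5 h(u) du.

Δu = 1.
Sum = 1·[(-1.25) + (-0.5) + 0.75 + 2.5] = 1.5.

1.5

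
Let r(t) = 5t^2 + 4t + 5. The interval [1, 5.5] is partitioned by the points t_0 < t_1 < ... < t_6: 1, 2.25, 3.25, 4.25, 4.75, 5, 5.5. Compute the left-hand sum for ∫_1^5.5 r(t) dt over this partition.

292.984375

Subinterval widths: 1.25, 1, 1, 0.5, 0.25, 0.5.
Left endpoints: 1, 2.25, 3.25, 4.25, 4.75, 5.
r(1) = 14, r(2.25) = 39.3125, r(3.25) = 70.8125, r(4.25) = 112.3125, r(4.75) = 136.8125, r(5) = 150.
Sum = Σ Δt_i · r(t_i).
Sum = 292.984375.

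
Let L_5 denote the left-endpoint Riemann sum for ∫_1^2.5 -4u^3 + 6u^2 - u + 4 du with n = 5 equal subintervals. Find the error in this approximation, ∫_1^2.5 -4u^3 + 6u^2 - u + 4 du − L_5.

Exact integral: ∫_1^2.5 f(u) du = -5.4375.
L_5 = -1.5.
Error = -5.4375 − (-1.5) = -3.9375.

-3.9375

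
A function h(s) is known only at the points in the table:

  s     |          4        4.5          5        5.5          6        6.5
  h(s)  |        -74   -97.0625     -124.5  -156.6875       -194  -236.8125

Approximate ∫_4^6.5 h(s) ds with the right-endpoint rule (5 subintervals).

-404.53125

Δs = 0.5.
Sum = 0.5·[(-97.0625) + (-124.5) + (-156.6875) + (-194) + (-236.8125)] = -404.53125.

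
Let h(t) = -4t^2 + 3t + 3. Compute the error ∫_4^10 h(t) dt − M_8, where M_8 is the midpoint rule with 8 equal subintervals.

-1.125

Exact integral: ∫_4^10 h(t) dt = -1104.
M_8 = -1102.875.
Error = -1104 − (-1102.875) = -1.125.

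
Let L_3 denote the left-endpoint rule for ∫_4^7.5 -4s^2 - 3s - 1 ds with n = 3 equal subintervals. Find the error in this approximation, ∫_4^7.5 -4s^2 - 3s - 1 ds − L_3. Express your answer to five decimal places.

-96.86574

Exact integral: ∫_4^7.5 f(s) ds ≈ -541.0416667.
L_3 ≈ -444.1759259.
Error ≈ -541.0416667 − (-444.1759259) ≈ -96.86574.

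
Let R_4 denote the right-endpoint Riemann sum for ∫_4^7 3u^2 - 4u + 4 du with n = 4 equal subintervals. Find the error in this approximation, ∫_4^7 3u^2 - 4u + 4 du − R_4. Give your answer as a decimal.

Exact integral: ∫_4^7 f(u) du = 225.
R_4 = 258.46875.
Error = 225 − 258.46875 = -33.46875.

-33.46875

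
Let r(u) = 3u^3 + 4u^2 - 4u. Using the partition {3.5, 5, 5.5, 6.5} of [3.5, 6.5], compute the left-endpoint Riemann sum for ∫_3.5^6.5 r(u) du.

1071.0625

Subinterval widths: 1.5, 0.5, 1.
Left endpoints: 3.5, 5, 5.5.
r(3.5) = 163.625, r(5) = 455, r(5.5) = 598.125.
Sum = Σ Δu_i · r(u_i).
Sum = 1071.0625.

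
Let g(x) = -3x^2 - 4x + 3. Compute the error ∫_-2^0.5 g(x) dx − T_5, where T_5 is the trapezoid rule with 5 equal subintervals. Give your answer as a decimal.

0.3125

Exact integral: ∫_-2^0.5 g(x) dx = 6.875.
T_5 = 6.5625.
Error = 6.875 − 6.5625 = 0.3125.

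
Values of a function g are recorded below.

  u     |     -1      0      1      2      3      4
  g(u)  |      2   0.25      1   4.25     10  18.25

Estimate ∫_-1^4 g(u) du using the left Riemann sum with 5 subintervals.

17.5

Δu = 1.
Sum = 1·[2 + 0.25 + 1 + 4.25 + 10] = 17.5.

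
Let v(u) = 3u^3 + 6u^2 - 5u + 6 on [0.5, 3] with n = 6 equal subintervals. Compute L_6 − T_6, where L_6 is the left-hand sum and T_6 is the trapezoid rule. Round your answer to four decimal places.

-25.1302

L_6 ≈ 84.021267.
T_6 ≈ 109.151476.
L_6 − T_6 ≈ -25.1302.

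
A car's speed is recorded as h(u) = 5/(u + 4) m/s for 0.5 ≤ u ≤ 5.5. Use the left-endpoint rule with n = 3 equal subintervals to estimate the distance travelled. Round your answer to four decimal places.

4.2670

Δu = (5.5 − 0.5)/3 = 5/3.
Left endpoints: 0.5, 13/6, 23/6.
h(0.5) = 10/9, h(13/6) = 30/37, h(23/6) = 30/47.
Sum = Δu · [h(0.5) + h(13/6) + h(23/6)].
Sum ≈ 4.2670.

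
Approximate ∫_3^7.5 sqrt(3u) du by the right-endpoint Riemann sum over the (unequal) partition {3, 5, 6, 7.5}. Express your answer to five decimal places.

Subinterval widths: 2, 1, 1.5.
Right endpoints: 5, 6, 7.5.
f(5) ≈ 3.87298, f(6) ≈ 4.24264, f(7.5) ≈ 4.74342.
Sum = Σ Δu_i · f(u_i).
Sum ≈ 19.10373.

19.10373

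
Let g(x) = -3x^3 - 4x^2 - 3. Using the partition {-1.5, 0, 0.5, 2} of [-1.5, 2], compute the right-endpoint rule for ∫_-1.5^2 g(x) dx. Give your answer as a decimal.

Subinterval widths: 1.5, 0.5, 1.5.
Right endpoints: 0, 0.5, 2.
g(0) = -3, g(0.5) = -4.375, g(2) = -43.
Sum = Σ Δx_i · g(x_i).
Sum = -71.1875.

-71.1875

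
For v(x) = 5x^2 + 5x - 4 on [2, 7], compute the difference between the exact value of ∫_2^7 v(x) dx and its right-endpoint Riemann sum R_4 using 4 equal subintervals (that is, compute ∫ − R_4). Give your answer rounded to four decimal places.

-162.7604

Exact integral: ∫_2^7 v(x) dx ≈ 650.833333.
R_4 = 813.59375.
Error ≈ 650.833333 − 813.59375 ≈ -162.7604.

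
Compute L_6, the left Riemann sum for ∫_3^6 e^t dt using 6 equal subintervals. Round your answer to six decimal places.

Δt = (6 − 3)/6 = 0.5.
Left endpoints: 3, 3.5, 4, 4.5, 5, 5.5.
f(3) ≈ 20.085537, f(3.5) ≈ 33.115452, f(4) ≈ 54.598150, f(4.5) ≈ 90.017131, f(5) ≈ 148.413159, f(5.5) ≈ 244.691932.
Sum = Δt · [f(3) + f(3.5) + f(4) + ...].
Sum ≈ 295.460681.

295.460681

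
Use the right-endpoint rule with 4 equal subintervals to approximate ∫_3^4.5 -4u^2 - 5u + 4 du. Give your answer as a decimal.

-117.609375

Δu = (4.5 − 3)/4 = 0.375.
Right endpoints: 3.375, 3.75, 4.125, 4.5.
f(3.375) = -58.4375, f(3.75) = -71, f(4.125) = -84.6875, f(4.5) = -99.5.
Sum = Δu · [f(3.375) + f(3.75) + f(4.125) + f(4.5)].
Sum = -117.609375.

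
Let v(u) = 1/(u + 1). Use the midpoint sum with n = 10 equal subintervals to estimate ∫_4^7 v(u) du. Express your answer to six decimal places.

0.469912

Δu = (7 − 4)/10 = 0.3.
Midpoints: 4.15, 4.45, 4.75, 5.05, 5.35, 5.65, 5.95, 6.25, 6.55, 6.85.
v(4.15) = 20/103, v(4.45) = 20/109, v(4.75) = 4/23, v(5.05) = 20/121, v(5.35) = 20/127, v(5.65) = 20/133, v(5.95) = 20/139, v(6.25) = 4/29, v(6.55) = 20/151, v(6.85) = 20/157.
Sum = Δu · [v(4.15) + v(4.45) + v(4.75) + ...].
Sum ≈ 0.469912.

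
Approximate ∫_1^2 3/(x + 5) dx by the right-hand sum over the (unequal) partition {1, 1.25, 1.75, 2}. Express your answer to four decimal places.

Subinterval widths: 0.25, 0.5, 0.25.
Right endpoints: 1.25, 1.75, 2.
f(1.25) = 0.48, f(1.75) = 4/9, f(2) = 3/7.
Sum = Σ Δx_i · f(x_i).
Sum ≈ 0.4494.

0.4494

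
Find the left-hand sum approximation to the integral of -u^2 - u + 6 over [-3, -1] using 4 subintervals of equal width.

Δu = (-1 − (-3))/4 = 0.5.
Left endpoints: -3, -2.5, -2, -1.5.
f(-3) = 0, f(-2.5) = 2.25, f(-2) = 4, f(-1.5) = 5.25.
Sum = Δu · [f(-3) + f(-2.5) + f(-2) + f(-1.5)].
Sum = 5.75.

5.75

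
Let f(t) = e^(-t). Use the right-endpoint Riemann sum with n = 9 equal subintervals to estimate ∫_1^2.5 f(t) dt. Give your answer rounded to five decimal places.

0.26264

Δt = (2.5 − 1)/9 = 1/6.
Right endpoints: 7/6, 4/3, 1.5, 5/3, 11/6, 2, 13/6, 7/3, 2.5.
f(7/6) ≈ 0.31140, f(4/3) ≈ 0.26360, f(1.5) ≈ 0.22313, f(5/3) ≈ 0.18888, f(11/6) ≈ 0.15988, f(2) ≈ 0.13534, f(13/6) ≈ 0.11456, f(7/3) ≈ 0.09697, f(2.5) ≈ 0.08208.
Sum = Δt · [f(7/6) + f(4/3) + f(1.5) + ...].
Sum ≈ 0.26264.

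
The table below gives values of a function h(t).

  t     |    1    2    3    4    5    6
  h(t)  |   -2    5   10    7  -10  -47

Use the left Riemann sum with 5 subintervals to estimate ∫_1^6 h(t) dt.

10

Δt = 1.
Sum = 1·[(-2) + 5 + 10 + 7 + (-10)] = 10.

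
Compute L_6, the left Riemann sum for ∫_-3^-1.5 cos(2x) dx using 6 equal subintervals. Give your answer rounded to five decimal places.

0.03790

Δx = (-1.5 − (-3))/6 = 0.25.
Left endpoints: -3, -2.75, -2.5, -2.25, -2, -1.75.
f(-3) ≈ 0.96017, f(-2.75) ≈ 0.70867, f(-2.5) ≈ 0.28366, f(-2.25) ≈ -0.21080, f(-2) ≈ -0.65364, f(-1.75) ≈ -0.93646.
Sum = Δx · [f(-3) + f(-2.75) + f(-2.5) + ...].
Sum ≈ 0.03790.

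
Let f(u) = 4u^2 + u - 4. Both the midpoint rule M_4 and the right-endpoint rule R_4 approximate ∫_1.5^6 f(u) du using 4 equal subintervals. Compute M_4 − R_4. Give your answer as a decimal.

-84.1640625

M_4 = 280.4765625.
R_4 = 364.640625.
M_4 − R_4 = -84.1640625.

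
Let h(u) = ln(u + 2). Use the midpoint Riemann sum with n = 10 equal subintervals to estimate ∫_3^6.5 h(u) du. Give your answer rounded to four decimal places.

Δu = (6.5 − 3)/10 = 0.35.
Midpoints: 3.175, 3.525, 3.875, 4.225, 4.575, 4.925, 5.275, 5.625, 5.975, 6.325.
h(3.175) ≈ 1.6438, h(3.525) ≈ 1.7093, h(3.875) ≈ 1.7707, h(4.225) ≈ 1.8286, h(4.575) ≈ 1.8833, h(4.925) ≈ 1.9351, h(5.275) ≈ 1.9844, h(5.625) ≈ 2.0314, h(5.975) ≈ 2.0763, h(6.325) ≈ 2.1193.
Sum = Δu · [h(3.175) + h(3.525) + h(3.875) + ...].
Sum ≈ 6.6438.

6.6438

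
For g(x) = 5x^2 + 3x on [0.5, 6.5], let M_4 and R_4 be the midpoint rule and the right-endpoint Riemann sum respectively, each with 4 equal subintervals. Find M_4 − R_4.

M_4 = 514.875.
R_4 = 702.75.
M_4 − R_4 = -187.875.

-187.875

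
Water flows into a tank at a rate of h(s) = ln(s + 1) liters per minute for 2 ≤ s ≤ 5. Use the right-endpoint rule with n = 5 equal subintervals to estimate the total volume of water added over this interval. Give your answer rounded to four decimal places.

Δs = (5 − 2)/5 = 0.6.
Right endpoints: 2.6, 3.2, 3.8, 4.4, 5.
h(2.6) ≈ 1.2809, h(3.2) ≈ 1.4351, h(3.8) ≈ 1.5686, h(4.4) ≈ 1.6864, h(5) ≈ 1.7918.
Sum = Δs · [h(2.6) + h(3.2) + h(3.8) + h(4.4) + h(5)].
Sum ≈ 4.6577.

4.6577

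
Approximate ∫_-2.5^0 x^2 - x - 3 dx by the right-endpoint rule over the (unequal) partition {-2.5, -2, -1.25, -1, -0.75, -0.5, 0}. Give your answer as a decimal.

Subinterval widths: 0.5, 0.75, 0.25, 0.25, 0.25, 0.5.
Right endpoints: -2, -1.25, -1, -0.75, -0.5, 0.
f(-2) = 3, f(-1.25) = -0.1875, f(-1) = -1, f(-0.75) = -1.6875, f(-0.5) = -2.25, f(0) = -3.
Sum = Σ Δx_i · f(x_i).
Sum = -1.375.

-1.375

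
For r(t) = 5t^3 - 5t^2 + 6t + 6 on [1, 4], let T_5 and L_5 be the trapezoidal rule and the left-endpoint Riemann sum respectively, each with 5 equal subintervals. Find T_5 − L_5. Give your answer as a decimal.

T_5 = 282.6.
L_5 = 205.2.
T_5 − L_5 = 77.4.

77.4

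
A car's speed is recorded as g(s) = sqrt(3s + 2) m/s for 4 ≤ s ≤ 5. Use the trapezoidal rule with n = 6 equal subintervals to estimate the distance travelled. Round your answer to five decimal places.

3.93538

Δs = (5 − 4)/6 = 1/6.
g(4) ≈ 3.74166, g(25/6) ≈ 3.80789, g(13/3) ≈ 3.87298, g(4.5) ≈ 3.93700, g(14/3) ≈ 4.00000, g(29/6) ≈ 4.06202, g(5) ≈ 4.12311.
T_6 = (Δs/2)·[g(s_0) + 2g(s_1) + ... + 2g(s_{5}) + g(s_6)].
Sum ≈ 3.93538.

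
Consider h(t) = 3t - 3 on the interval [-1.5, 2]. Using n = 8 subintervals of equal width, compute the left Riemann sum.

-10.171875

Δt = (2 − (-1.5))/8 = 0.4375.
Left endpoints: -1.5, -1.0625, -0.625, -0.1875, 0.25, 0.6875, 1.125, 1.5625.
h(-1.5) = -7.5, h(-1.0625) = -6.1875, h(-0.625) = -4.875, h(-0.1875) = -3.5625, h(0.25) = -2.25, h(0.6875) = -0.9375, h(1.125) = 0.375, h(1.5625) = 1.6875.
Sum = Δt · [h(-1.5) + h(-1.0625) + h(-0.625) + ...].
Sum = -10.171875.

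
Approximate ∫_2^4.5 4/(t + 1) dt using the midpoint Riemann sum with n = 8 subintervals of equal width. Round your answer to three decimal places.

2.423

Δt = (4.5 − 2)/8 = 0.3125.
Midpoints: 2.15625, 2.46875, 2.78125, 3.09375, 3.40625, 3.71875, 4.03125, 4.34375.
f(2.15625) = 128/101, f(2.46875) = 128/111, f(2.78125) = 128/121, f(3.09375) = 128/131, f(3.40625) = 128/141, f(3.71875) = 128/151, f(4.03125) = 128/161, f(4.34375) = 128/171.
Sum = Δt · [f(2.15625) + f(2.46875) + f(2.78125) + ...].
Sum ≈ 2.423.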